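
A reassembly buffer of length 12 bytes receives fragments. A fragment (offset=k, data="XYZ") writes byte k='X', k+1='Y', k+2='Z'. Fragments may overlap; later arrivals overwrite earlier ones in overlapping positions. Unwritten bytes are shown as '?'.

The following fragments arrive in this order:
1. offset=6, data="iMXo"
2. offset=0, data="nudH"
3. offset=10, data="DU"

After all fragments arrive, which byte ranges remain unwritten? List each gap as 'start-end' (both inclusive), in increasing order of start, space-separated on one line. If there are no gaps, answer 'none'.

Fragment 1: offset=6 len=4
Fragment 2: offset=0 len=4
Fragment 3: offset=10 len=2
Gaps: 4-5

Answer: 4-5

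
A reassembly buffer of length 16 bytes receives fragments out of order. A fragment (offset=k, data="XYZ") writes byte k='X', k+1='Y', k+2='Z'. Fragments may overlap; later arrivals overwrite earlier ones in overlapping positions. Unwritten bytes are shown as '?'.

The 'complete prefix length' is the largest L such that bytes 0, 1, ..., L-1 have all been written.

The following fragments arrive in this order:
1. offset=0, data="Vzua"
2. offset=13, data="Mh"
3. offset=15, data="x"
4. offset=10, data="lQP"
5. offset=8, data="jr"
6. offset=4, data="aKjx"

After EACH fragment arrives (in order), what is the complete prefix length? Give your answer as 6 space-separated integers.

Fragment 1: offset=0 data="Vzua" -> buffer=Vzua???????????? -> prefix_len=4
Fragment 2: offset=13 data="Mh" -> buffer=Vzua?????????Mh? -> prefix_len=4
Fragment 3: offset=15 data="x" -> buffer=Vzua?????????Mhx -> prefix_len=4
Fragment 4: offset=10 data="lQP" -> buffer=Vzua??????lQPMhx -> prefix_len=4
Fragment 5: offset=8 data="jr" -> buffer=Vzua????jrlQPMhx -> prefix_len=4
Fragment 6: offset=4 data="aKjx" -> buffer=VzuaaKjxjrlQPMhx -> prefix_len=16

Answer: 4 4 4 4 4 16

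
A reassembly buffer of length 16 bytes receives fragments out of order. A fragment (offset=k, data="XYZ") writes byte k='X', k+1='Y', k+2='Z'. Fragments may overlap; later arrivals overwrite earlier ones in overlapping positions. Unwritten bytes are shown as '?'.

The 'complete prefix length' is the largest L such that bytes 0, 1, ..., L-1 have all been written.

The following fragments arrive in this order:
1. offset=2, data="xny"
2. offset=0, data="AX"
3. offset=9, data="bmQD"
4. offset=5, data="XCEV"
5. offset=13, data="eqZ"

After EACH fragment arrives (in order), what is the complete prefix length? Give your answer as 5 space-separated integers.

Fragment 1: offset=2 data="xny" -> buffer=??xny??????????? -> prefix_len=0
Fragment 2: offset=0 data="AX" -> buffer=AXxny??????????? -> prefix_len=5
Fragment 3: offset=9 data="bmQD" -> buffer=AXxny????bmQD??? -> prefix_len=5
Fragment 4: offset=5 data="XCEV" -> buffer=AXxnyXCEVbmQD??? -> prefix_len=13
Fragment 5: offset=13 data="eqZ" -> buffer=AXxnyXCEVbmQDeqZ -> prefix_len=16

Answer: 0 5 5 13 16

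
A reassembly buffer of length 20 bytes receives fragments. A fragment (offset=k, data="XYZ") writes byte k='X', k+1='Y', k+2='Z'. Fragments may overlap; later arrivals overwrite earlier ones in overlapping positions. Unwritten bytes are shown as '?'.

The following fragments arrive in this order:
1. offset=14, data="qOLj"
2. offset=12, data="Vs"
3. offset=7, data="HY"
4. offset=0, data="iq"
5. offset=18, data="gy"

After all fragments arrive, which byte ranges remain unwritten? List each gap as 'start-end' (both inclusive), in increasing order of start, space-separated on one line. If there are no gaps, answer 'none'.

Fragment 1: offset=14 len=4
Fragment 2: offset=12 len=2
Fragment 3: offset=7 len=2
Fragment 4: offset=0 len=2
Fragment 5: offset=18 len=2
Gaps: 2-6 9-11

Answer: 2-6 9-11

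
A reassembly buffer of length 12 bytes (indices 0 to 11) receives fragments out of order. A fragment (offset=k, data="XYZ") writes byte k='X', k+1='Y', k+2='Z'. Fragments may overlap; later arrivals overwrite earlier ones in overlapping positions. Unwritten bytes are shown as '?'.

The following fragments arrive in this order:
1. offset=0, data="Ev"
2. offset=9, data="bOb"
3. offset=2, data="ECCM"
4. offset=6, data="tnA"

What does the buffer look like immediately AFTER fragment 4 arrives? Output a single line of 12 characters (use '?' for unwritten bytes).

Fragment 1: offset=0 data="Ev" -> buffer=Ev??????????
Fragment 2: offset=9 data="bOb" -> buffer=Ev???????bOb
Fragment 3: offset=2 data="ECCM" -> buffer=EvECCM???bOb
Fragment 4: offset=6 data="tnA" -> buffer=EvECCMtnAbOb

Answer: EvECCMtnAbOb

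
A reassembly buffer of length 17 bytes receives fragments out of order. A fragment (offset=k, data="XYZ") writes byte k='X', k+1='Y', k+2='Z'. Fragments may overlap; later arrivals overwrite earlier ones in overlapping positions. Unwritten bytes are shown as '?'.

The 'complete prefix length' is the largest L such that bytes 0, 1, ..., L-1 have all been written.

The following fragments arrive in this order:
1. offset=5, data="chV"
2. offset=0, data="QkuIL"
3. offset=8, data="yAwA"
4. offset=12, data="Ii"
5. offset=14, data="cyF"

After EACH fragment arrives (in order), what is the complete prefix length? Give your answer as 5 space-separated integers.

Fragment 1: offset=5 data="chV" -> buffer=?????chV????????? -> prefix_len=0
Fragment 2: offset=0 data="QkuIL" -> buffer=QkuILchV????????? -> prefix_len=8
Fragment 3: offset=8 data="yAwA" -> buffer=QkuILchVyAwA????? -> prefix_len=12
Fragment 4: offset=12 data="Ii" -> buffer=QkuILchVyAwAIi??? -> prefix_len=14
Fragment 5: offset=14 data="cyF" -> buffer=QkuILchVyAwAIicyF -> prefix_len=17

Answer: 0 8 12 14 17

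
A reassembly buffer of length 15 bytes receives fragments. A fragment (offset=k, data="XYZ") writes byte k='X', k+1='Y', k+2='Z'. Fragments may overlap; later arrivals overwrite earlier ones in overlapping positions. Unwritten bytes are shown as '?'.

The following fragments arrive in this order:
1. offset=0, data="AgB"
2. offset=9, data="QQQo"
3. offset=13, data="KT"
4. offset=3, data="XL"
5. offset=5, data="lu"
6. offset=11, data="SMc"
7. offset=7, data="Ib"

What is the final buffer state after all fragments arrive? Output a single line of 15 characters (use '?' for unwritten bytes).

Fragment 1: offset=0 data="AgB" -> buffer=AgB????????????
Fragment 2: offset=9 data="QQQo" -> buffer=AgB??????QQQo??
Fragment 3: offset=13 data="KT" -> buffer=AgB??????QQQoKT
Fragment 4: offset=3 data="XL" -> buffer=AgBXL????QQQoKT
Fragment 5: offset=5 data="lu" -> buffer=AgBXLlu??QQQoKT
Fragment 6: offset=11 data="SMc" -> buffer=AgBXLlu??QQSMcT
Fragment 7: offset=7 data="Ib" -> buffer=AgBXLluIbQQSMcT

Answer: AgBXLluIbQQSMcT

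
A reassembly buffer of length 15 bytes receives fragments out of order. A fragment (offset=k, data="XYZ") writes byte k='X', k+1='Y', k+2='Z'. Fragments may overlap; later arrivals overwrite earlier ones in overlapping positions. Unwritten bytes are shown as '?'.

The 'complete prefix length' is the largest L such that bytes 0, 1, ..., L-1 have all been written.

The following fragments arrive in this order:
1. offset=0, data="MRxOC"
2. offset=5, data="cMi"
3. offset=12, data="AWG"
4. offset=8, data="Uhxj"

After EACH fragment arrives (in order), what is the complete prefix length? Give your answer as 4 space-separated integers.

Fragment 1: offset=0 data="MRxOC" -> buffer=MRxOC?????????? -> prefix_len=5
Fragment 2: offset=5 data="cMi" -> buffer=MRxOCcMi??????? -> prefix_len=8
Fragment 3: offset=12 data="AWG" -> buffer=MRxOCcMi????AWG -> prefix_len=8
Fragment 4: offset=8 data="Uhxj" -> buffer=MRxOCcMiUhxjAWG -> prefix_len=15

Answer: 5 8 8 15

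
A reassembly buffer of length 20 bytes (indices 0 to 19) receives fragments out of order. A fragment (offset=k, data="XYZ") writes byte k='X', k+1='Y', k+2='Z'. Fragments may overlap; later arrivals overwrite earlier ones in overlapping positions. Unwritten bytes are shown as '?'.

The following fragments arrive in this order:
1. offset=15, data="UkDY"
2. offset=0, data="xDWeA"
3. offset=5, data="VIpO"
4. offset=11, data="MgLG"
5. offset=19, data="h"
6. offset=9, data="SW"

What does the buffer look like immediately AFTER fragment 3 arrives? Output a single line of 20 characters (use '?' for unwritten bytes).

Fragment 1: offset=15 data="UkDY" -> buffer=???????????????UkDY?
Fragment 2: offset=0 data="xDWeA" -> buffer=xDWeA??????????UkDY?
Fragment 3: offset=5 data="VIpO" -> buffer=xDWeAVIpO??????UkDY?

Answer: xDWeAVIpO??????UkDY?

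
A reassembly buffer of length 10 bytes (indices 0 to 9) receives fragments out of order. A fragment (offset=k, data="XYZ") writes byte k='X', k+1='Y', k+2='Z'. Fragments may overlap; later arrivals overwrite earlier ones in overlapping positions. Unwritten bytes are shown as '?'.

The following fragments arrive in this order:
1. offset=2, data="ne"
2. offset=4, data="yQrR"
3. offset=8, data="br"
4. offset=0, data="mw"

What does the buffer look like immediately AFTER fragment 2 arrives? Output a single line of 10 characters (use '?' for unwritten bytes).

Answer: ??neyQrR??

Derivation:
Fragment 1: offset=2 data="ne" -> buffer=??ne??????
Fragment 2: offset=4 data="yQrR" -> buffer=??neyQrR??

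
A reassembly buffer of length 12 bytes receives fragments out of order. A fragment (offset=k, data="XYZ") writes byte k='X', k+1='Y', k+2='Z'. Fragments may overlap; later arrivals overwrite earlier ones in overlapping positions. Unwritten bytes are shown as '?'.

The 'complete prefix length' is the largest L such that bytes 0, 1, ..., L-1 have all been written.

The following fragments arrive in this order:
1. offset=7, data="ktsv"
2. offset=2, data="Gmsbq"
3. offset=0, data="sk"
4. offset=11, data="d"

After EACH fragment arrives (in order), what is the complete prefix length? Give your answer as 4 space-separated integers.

Answer: 0 0 11 12

Derivation:
Fragment 1: offset=7 data="ktsv" -> buffer=???????ktsv? -> prefix_len=0
Fragment 2: offset=2 data="Gmsbq" -> buffer=??Gmsbqktsv? -> prefix_len=0
Fragment 3: offset=0 data="sk" -> buffer=skGmsbqktsv? -> prefix_len=11
Fragment 4: offset=11 data="d" -> buffer=skGmsbqktsvd -> prefix_len=12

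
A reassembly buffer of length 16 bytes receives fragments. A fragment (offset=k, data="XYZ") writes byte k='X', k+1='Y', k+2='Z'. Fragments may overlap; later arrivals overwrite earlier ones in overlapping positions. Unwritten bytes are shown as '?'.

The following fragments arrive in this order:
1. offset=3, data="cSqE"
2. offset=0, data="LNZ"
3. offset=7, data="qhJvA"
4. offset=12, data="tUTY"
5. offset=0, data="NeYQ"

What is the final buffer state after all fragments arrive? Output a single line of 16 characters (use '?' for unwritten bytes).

Answer: NeYQSqEqhJvAtUTY

Derivation:
Fragment 1: offset=3 data="cSqE" -> buffer=???cSqE?????????
Fragment 2: offset=0 data="LNZ" -> buffer=LNZcSqE?????????
Fragment 3: offset=7 data="qhJvA" -> buffer=LNZcSqEqhJvA????
Fragment 4: offset=12 data="tUTY" -> buffer=LNZcSqEqhJvAtUTY
Fragment 5: offset=0 data="NeYQ" -> buffer=NeYQSqEqhJvAtUTY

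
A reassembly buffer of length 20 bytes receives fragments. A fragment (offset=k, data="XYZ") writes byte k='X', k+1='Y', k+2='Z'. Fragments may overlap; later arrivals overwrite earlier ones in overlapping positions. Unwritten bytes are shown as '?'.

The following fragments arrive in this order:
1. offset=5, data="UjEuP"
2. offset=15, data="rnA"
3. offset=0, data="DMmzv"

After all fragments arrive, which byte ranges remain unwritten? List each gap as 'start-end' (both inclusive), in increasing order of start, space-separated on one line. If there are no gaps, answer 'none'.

Fragment 1: offset=5 len=5
Fragment 2: offset=15 len=3
Fragment 3: offset=0 len=5
Gaps: 10-14 18-19

Answer: 10-14 18-19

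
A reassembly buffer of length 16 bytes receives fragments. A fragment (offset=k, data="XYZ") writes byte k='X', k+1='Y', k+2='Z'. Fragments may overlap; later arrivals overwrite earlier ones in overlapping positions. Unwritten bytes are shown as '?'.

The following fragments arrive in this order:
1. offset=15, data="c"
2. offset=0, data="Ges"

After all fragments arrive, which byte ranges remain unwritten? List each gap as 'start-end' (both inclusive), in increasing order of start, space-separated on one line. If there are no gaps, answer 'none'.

Fragment 1: offset=15 len=1
Fragment 2: offset=0 len=3
Gaps: 3-14

Answer: 3-14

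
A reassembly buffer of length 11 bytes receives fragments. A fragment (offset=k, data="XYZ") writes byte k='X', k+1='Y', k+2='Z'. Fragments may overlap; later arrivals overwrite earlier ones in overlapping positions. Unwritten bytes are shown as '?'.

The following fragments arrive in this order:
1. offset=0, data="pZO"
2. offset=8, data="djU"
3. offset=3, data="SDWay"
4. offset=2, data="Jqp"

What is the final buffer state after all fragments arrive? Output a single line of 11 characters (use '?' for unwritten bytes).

Fragment 1: offset=0 data="pZO" -> buffer=pZO????????
Fragment 2: offset=8 data="djU" -> buffer=pZO?????djU
Fragment 3: offset=3 data="SDWay" -> buffer=pZOSDWaydjU
Fragment 4: offset=2 data="Jqp" -> buffer=pZJqpWaydjU

Answer: pZJqpWaydjU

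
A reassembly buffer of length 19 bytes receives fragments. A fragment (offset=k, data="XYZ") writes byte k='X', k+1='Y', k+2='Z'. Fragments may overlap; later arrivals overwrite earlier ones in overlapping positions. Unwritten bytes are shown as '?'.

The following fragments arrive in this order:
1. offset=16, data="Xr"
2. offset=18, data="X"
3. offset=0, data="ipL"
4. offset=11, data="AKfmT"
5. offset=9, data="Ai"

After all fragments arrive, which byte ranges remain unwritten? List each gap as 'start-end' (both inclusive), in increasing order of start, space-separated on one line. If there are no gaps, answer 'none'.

Fragment 1: offset=16 len=2
Fragment 2: offset=18 len=1
Fragment 3: offset=0 len=3
Fragment 4: offset=11 len=5
Fragment 5: offset=9 len=2
Gaps: 3-8

Answer: 3-8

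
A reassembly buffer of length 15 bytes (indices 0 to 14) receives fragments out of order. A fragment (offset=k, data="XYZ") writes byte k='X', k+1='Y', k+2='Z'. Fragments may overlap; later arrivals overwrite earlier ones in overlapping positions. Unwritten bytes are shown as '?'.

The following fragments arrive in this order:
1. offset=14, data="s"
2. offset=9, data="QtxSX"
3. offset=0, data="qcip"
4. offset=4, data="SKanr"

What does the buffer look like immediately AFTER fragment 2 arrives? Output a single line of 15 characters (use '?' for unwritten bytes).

Fragment 1: offset=14 data="s" -> buffer=??????????????s
Fragment 2: offset=9 data="QtxSX" -> buffer=?????????QtxSXs

Answer: ?????????QtxSXs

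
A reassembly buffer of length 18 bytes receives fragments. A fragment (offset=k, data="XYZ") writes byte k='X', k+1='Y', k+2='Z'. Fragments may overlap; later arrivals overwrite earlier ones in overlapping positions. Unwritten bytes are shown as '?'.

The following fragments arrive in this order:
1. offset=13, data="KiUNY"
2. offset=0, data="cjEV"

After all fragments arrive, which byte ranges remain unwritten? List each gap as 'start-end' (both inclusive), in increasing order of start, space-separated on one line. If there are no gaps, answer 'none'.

Answer: 4-12

Derivation:
Fragment 1: offset=13 len=5
Fragment 2: offset=0 len=4
Gaps: 4-12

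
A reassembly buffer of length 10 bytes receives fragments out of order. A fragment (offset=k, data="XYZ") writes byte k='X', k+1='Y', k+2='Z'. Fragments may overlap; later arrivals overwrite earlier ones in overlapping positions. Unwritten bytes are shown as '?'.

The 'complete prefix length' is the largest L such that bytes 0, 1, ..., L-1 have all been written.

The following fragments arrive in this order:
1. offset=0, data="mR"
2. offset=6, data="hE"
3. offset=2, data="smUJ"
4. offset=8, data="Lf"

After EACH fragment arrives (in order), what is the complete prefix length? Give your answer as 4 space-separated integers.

Fragment 1: offset=0 data="mR" -> buffer=mR???????? -> prefix_len=2
Fragment 2: offset=6 data="hE" -> buffer=mR????hE?? -> prefix_len=2
Fragment 3: offset=2 data="smUJ" -> buffer=mRsmUJhE?? -> prefix_len=8
Fragment 4: offset=8 data="Lf" -> buffer=mRsmUJhELf -> prefix_len=10

Answer: 2 2 8 10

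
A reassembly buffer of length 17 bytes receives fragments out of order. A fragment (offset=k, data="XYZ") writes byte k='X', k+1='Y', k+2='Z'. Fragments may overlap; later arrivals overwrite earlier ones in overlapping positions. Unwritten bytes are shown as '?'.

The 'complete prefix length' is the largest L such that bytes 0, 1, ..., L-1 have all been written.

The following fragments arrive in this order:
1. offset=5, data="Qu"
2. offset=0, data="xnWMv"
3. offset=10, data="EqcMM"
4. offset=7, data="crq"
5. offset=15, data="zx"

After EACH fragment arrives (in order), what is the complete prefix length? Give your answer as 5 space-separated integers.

Answer: 0 7 7 15 17

Derivation:
Fragment 1: offset=5 data="Qu" -> buffer=?????Qu?????????? -> prefix_len=0
Fragment 2: offset=0 data="xnWMv" -> buffer=xnWMvQu?????????? -> prefix_len=7
Fragment 3: offset=10 data="EqcMM" -> buffer=xnWMvQu???EqcMM?? -> prefix_len=7
Fragment 4: offset=7 data="crq" -> buffer=xnWMvQucrqEqcMM?? -> prefix_len=15
Fragment 5: offset=15 data="zx" -> buffer=xnWMvQucrqEqcMMzx -> prefix_len=17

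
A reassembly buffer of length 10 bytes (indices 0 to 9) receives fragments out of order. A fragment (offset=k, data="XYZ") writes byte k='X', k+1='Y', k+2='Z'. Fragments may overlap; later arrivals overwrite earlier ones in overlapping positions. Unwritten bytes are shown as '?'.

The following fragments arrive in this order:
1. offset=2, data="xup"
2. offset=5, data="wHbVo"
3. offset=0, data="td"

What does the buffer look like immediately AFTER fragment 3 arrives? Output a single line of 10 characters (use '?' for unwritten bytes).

Answer: tdxupwHbVo

Derivation:
Fragment 1: offset=2 data="xup" -> buffer=??xup?????
Fragment 2: offset=5 data="wHbVo" -> buffer=??xupwHbVo
Fragment 3: offset=0 data="td" -> buffer=tdxupwHbVo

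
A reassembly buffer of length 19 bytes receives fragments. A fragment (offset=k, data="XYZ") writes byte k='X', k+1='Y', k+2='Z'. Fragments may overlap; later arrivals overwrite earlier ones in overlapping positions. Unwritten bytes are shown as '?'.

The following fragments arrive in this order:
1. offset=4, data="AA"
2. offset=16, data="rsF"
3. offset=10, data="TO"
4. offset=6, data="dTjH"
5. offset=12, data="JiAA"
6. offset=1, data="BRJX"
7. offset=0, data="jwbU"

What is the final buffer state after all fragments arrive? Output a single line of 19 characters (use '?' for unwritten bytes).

Fragment 1: offset=4 data="AA" -> buffer=????AA?????????????
Fragment 2: offset=16 data="rsF" -> buffer=????AA??????????rsF
Fragment 3: offset=10 data="TO" -> buffer=????AA????TO????rsF
Fragment 4: offset=6 data="dTjH" -> buffer=????AAdTjHTO????rsF
Fragment 5: offset=12 data="JiAA" -> buffer=????AAdTjHTOJiAArsF
Fragment 6: offset=1 data="BRJX" -> buffer=?BRJXAdTjHTOJiAArsF
Fragment 7: offset=0 data="jwbU" -> buffer=jwbUXAdTjHTOJiAArsF

Answer: jwbUXAdTjHTOJiAArsF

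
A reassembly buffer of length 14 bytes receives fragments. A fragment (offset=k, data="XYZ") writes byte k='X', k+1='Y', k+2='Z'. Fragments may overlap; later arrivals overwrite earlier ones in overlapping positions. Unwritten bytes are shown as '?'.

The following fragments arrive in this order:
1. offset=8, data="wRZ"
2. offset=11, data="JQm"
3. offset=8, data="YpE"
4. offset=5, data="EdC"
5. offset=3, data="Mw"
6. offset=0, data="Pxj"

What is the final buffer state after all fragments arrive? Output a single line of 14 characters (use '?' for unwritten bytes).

Fragment 1: offset=8 data="wRZ" -> buffer=????????wRZ???
Fragment 2: offset=11 data="JQm" -> buffer=????????wRZJQm
Fragment 3: offset=8 data="YpE" -> buffer=????????YpEJQm
Fragment 4: offset=5 data="EdC" -> buffer=?????EdCYpEJQm
Fragment 5: offset=3 data="Mw" -> buffer=???MwEdCYpEJQm
Fragment 6: offset=0 data="Pxj" -> buffer=PxjMwEdCYpEJQm

Answer: PxjMwEdCYpEJQm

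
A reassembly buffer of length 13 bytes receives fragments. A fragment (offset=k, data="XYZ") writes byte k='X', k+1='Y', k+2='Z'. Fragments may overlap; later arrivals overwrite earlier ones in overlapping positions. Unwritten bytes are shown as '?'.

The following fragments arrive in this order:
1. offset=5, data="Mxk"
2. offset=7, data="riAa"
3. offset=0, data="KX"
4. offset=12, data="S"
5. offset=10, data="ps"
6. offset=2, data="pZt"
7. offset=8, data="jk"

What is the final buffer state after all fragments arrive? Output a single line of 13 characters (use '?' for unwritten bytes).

Fragment 1: offset=5 data="Mxk" -> buffer=?????Mxk?????
Fragment 2: offset=7 data="riAa" -> buffer=?????MxriAa??
Fragment 3: offset=0 data="KX" -> buffer=KX???MxriAa??
Fragment 4: offset=12 data="S" -> buffer=KX???MxriAa?S
Fragment 5: offset=10 data="ps" -> buffer=KX???MxriApsS
Fragment 6: offset=2 data="pZt" -> buffer=KXpZtMxriApsS
Fragment 7: offset=8 data="jk" -> buffer=KXpZtMxrjkpsS

Answer: KXpZtMxrjkpsS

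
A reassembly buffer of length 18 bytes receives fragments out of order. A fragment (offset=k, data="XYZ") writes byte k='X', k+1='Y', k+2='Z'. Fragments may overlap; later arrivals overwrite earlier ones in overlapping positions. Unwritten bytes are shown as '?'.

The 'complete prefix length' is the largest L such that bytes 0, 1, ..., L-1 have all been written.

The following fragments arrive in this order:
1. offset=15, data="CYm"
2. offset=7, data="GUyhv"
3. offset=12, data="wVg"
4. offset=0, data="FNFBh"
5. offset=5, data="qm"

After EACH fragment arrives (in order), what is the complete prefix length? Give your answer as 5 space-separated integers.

Fragment 1: offset=15 data="CYm" -> buffer=???????????????CYm -> prefix_len=0
Fragment 2: offset=7 data="GUyhv" -> buffer=???????GUyhv???CYm -> prefix_len=0
Fragment 3: offset=12 data="wVg" -> buffer=???????GUyhvwVgCYm -> prefix_len=0
Fragment 4: offset=0 data="FNFBh" -> buffer=FNFBh??GUyhvwVgCYm -> prefix_len=5
Fragment 5: offset=5 data="qm" -> buffer=FNFBhqmGUyhvwVgCYm -> prefix_len=18

Answer: 0 0 0 5 18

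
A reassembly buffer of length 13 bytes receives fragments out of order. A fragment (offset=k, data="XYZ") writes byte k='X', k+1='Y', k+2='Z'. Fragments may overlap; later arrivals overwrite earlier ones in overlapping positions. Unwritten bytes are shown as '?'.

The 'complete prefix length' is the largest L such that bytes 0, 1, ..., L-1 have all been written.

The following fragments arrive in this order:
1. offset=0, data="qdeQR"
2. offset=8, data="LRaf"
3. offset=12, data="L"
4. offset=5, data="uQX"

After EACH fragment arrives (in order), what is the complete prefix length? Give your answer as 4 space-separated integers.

Answer: 5 5 5 13

Derivation:
Fragment 1: offset=0 data="qdeQR" -> buffer=qdeQR???????? -> prefix_len=5
Fragment 2: offset=8 data="LRaf" -> buffer=qdeQR???LRaf? -> prefix_len=5
Fragment 3: offset=12 data="L" -> buffer=qdeQR???LRafL -> prefix_len=5
Fragment 4: offset=5 data="uQX" -> buffer=qdeQRuQXLRafL -> prefix_len=13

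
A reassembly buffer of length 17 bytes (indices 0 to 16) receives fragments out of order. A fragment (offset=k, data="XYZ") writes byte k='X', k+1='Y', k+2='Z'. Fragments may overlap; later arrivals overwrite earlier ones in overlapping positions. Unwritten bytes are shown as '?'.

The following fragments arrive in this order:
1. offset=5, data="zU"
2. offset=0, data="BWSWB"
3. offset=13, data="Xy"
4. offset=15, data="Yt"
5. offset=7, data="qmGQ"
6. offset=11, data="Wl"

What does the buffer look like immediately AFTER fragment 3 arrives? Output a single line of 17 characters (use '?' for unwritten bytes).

Answer: BWSWBzU??????Xy??

Derivation:
Fragment 1: offset=5 data="zU" -> buffer=?????zU??????????
Fragment 2: offset=0 data="BWSWB" -> buffer=BWSWBzU??????????
Fragment 3: offset=13 data="Xy" -> buffer=BWSWBzU??????Xy??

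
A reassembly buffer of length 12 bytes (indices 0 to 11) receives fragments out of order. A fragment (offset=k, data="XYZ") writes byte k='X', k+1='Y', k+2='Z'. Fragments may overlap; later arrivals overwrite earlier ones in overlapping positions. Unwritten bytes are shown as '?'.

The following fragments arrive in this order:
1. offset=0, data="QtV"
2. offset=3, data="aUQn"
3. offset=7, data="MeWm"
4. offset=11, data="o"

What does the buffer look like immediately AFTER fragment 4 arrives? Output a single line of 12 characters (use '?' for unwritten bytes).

Answer: QtVaUQnMeWmo

Derivation:
Fragment 1: offset=0 data="QtV" -> buffer=QtV?????????
Fragment 2: offset=3 data="aUQn" -> buffer=QtVaUQn?????
Fragment 3: offset=7 data="MeWm" -> buffer=QtVaUQnMeWm?
Fragment 4: offset=11 data="o" -> buffer=QtVaUQnMeWmo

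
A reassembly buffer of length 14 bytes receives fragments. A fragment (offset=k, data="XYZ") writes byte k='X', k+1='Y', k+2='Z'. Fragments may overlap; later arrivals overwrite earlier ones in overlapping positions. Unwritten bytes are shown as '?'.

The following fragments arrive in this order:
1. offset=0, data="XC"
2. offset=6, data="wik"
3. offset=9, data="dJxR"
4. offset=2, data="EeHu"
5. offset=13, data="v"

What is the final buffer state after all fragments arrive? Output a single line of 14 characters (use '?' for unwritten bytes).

Fragment 1: offset=0 data="XC" -> buffer=XC????????????
Fragment 2: offset=6 data="wik" -> buffer=XC????wik?????
Fragment 3: offset=9 data="dJxR" -> buffer=XC????wikdJxR?
Fragment 4: offset=2 data="EeHu" -> buffer=XCEeHuwikdJxR?
Fragment 5: offset=13 data="v" -> buffer=XCEeHuwikdJxRv

Answer: XCEeHuwikdJxRv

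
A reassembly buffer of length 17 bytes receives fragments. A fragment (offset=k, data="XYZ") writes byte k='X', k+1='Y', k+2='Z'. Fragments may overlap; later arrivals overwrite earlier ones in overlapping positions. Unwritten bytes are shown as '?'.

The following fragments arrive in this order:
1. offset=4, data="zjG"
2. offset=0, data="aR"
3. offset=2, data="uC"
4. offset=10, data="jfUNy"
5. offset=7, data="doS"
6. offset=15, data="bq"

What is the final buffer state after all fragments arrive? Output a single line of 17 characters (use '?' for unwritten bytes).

Answer: aRuCzjGdoSjfUNybq

Derivation:
Fragment 1: offset=4 data="zjG" -> buffer=????zjG??????????
Fragment 2: offset=0 data="aR" -> buffer=aR??zjG??????????
Fragment 3: offset=2 data="uC" -> buffer=aRuCzjG??????????
Fragment 4: offset=10 data="jfUNy" -> buffer=aRuCzjG???jfUNy??
Fragment 5: offset=7 data="doS" -> buffer=aRuCzjGdoSjfUNy??
Fragment 6: offset=15 data="bq" -> buffer=aRuCzjGdoSjfUNybq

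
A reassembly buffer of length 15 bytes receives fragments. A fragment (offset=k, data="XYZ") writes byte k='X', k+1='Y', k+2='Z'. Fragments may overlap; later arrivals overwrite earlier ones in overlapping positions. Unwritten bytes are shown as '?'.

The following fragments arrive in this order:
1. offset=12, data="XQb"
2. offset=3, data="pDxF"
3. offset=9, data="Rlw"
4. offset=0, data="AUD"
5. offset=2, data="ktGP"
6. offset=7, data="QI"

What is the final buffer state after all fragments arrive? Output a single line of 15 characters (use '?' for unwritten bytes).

Answer: AUktGPFQIRlwXQb

Derivation:
Fragment 1: offset=12 data="XQb" -> buffer=????????????XQb
Fragment 2: offset=3 data="pDxF" -> buffer=???pDxF?????XQb
Fragment 3: offset=9 data="Rlw" -> buffer=???pDxF??RlwXQb
Fragment 4: offset=0 data="AUD" -> buffer=AUDpDxF??RlwXQb
Fragment 5: offset=2 data="ktGP" -> buffer=AUktGPF??RlwXQb
Fragment 6: offset=7 data="QI" -> buffer=AUktGPFQIRlwXQb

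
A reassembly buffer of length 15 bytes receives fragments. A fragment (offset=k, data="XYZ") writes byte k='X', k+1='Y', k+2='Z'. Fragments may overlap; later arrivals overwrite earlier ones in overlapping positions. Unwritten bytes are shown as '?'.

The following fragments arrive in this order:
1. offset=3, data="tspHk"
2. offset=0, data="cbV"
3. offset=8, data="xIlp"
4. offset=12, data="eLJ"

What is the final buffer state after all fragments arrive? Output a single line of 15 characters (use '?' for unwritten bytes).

Fragment 1: offset=3 data="tspHk" -> buffer=???tspHk???????
Fragment 2: offset=0 data="cbV" -> buffer=cbVtspHk???????
Fragment 3: offset=8 data="xIlp" -> buffer=cbVtspHkxIlp???
Fragment 4: offset=12 data="eLJ" -> buffer=cbVtspHkxIlpeLJ

Answer: cbVtspHkxIlpeLJ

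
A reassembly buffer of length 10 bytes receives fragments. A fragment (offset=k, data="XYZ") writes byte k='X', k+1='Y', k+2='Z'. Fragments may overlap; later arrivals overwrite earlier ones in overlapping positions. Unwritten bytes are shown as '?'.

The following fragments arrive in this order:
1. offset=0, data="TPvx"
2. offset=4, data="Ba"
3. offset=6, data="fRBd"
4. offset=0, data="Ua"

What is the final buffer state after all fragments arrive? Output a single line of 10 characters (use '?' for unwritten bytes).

Answer: UavxBafRBd

Derivation:
Fragment 1: offset=0 data="TPvx" -> buffer=TPvx??????
Fragment 2: offset=4 data="Ba" -> buffer=TPvxBa????
Fragment 3: offset=6 data="fRBd" -> buffer=TPvxBafRBd
Fragment 4: offset=0 data="Ua" -> buffer=UavxBafRBd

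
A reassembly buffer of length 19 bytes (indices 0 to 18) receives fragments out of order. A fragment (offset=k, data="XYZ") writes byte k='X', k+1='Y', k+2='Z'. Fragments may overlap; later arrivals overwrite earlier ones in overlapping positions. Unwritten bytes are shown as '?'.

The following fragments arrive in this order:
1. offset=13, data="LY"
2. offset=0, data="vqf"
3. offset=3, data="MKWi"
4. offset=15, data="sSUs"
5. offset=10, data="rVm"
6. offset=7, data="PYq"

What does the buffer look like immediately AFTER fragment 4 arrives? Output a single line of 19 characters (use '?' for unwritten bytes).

Fragment 1: offset=13 data="LY" -> buffer=?????????????LY????
Fragment 2: offset=0 data="vqf" -> buffer=vqf??????????LY????
Fragment 3: offset=3 data="MKWi" -> buffer=vqfMKWi??????LY????
Fragment 4: offset=15 data="sSUs" -> buffer=vqfMKWi??????LYsSUs

Answer: vqfMKWi??????LYsSUs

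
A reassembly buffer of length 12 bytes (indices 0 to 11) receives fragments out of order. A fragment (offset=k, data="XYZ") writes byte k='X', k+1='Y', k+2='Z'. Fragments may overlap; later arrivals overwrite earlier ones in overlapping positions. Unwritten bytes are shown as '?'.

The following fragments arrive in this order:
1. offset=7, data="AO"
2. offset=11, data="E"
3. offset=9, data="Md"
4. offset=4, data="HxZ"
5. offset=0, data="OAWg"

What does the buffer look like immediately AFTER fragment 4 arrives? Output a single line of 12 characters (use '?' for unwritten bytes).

Answer: ????HxZAOMdE

Derivation:
Fragment 1: offset=7 data="AO" -> buffer=???????AO???
Fragment 2: offset=11 data="E" -> buffer=???????AO??E
Fragment 3: offset=9 data="Md" -> buffer=???????AOMdE
Fragment 4: offset=4 data="HxZ" -> buffer=????HxZAOMdE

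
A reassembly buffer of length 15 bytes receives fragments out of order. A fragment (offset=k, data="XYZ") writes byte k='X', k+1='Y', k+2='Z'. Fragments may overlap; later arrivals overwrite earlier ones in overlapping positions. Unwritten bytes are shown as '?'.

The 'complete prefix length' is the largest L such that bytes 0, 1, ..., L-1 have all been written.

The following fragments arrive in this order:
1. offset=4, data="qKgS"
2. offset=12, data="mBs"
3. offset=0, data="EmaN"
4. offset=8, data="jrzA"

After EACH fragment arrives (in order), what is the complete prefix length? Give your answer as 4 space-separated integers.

Fragment 1: offset=4 data="qKgS" -> buffer=????qKgS??????? -> prefix_len=0
Fragment 2: offset=12 data="mBs" -> buffer=????qKgS????mBs -> prefix_len=0
Fragment 3: offset=0 data="EmaN" -> buffer=EmaNqKgS????mBs -> prefix_len=8
Fragment 4: offset=8 data="jrzA" -> buffer=EmaNqKgSjrzAmBs -> prefix_len=15

Answer: 0 0 8 15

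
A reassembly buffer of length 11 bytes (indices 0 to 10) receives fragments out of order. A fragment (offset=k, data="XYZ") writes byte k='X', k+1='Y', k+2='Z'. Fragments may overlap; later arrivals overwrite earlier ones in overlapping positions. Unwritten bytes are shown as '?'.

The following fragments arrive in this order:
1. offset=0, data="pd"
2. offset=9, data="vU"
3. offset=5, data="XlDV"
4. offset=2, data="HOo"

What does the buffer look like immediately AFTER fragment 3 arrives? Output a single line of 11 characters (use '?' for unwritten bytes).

Answer: pd???XlDVvU

Derivation:
Fragment 1: offset=0 data="pd" -> buffer=pd?????????
Fragment 2: offset=9 data="vU" -> buffer=pd???????vU
Fragment 3: offset=5 data="XlDV" -> buffer=pd???XlDVvU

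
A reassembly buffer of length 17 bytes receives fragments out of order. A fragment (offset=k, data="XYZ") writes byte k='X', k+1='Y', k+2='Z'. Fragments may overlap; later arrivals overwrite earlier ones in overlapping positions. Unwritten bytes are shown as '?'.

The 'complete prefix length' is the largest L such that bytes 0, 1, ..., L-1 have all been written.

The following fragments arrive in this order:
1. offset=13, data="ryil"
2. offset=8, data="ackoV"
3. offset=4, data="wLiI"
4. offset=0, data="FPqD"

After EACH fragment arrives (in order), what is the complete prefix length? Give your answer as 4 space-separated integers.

Answer: 0 0 0 17

Derivation:
Fragment 1: offset=13 data="ryil" -> buffer=?????????????ryil -> prefix_len=0
Fragment 2: offset=8 data="ackoV" -> buffer=????????ackoVryil -> prefix_len=0
Fragment 3: offset=4 data="wLiI" -> buffer=????wLiIackoVryil -> prefix_len=0
Fragment 4: offset=0 data="FPqD" -> buffer=FPqDwLiIackoVryil -> prefix_len=17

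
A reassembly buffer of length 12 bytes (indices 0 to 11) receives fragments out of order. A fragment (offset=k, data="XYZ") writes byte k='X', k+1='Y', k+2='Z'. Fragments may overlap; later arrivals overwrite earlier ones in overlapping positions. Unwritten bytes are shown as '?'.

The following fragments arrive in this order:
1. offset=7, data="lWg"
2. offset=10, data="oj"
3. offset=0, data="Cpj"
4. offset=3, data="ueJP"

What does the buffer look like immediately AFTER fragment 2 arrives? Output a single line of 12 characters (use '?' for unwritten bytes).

Answer: ???????lWgoj

Derivation:
Fragment 1: offset=7 data="lWg" -> buffer=???????lWg??
Fragment 2: offset=10 data="oj" -> buffer=???????lWgoj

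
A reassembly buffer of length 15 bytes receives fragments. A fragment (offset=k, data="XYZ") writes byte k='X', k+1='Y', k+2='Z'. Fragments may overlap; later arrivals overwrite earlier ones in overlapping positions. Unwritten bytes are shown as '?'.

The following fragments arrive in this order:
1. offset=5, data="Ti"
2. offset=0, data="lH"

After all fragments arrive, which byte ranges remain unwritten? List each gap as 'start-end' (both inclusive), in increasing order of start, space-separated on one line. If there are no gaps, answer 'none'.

Answer: 2-4 7-14

Derivation:
Fragment 1: offset=5 len=2
Fragment 2: offset=0 len=2
Gaps: 2-4 7-14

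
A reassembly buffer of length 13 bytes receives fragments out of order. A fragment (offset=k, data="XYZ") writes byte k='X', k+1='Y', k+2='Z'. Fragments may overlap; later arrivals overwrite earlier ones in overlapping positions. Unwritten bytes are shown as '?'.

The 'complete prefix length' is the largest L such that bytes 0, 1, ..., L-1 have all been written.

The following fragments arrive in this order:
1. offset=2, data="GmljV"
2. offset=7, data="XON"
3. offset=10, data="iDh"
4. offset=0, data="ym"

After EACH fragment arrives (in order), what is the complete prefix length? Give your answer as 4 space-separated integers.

Answer: 0 0 0 13

Derivation:
Fragment 1: offset=2 data="GmljV" -> buffer=??GmljV?????? -> prefix_len=0
Fragment 2: offset=7 data="XON" -> buffer=??GmljVXON??? -> prefix_len=0
Fragment 3: offset=10 data="iDh" -> buffer=??GmljVXONiDh -> prefix_len=0
Fragment 4: offset=0 data="ym" -> buffer=ymGmljVXONiDh -> prefix_len=13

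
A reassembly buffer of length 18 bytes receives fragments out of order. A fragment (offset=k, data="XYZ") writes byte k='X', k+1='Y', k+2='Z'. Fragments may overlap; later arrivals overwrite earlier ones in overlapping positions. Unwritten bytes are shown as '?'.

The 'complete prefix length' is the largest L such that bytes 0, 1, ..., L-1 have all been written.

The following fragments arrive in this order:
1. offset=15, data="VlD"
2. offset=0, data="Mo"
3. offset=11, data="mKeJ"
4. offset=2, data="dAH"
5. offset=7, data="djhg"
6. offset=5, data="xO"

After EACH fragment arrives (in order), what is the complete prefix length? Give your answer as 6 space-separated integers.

Answer: 0 2 2 5 5 18

Derivation:
Fragment 1: offset=15 data="VlD" -> buffer=???????????????VlD -> prefix_len=0
Fragment 2: offset=0 data="Mo" -> buffer=Mo?????????????VlD -> prefix_len=2
Fragment 3: offset=11 data="mKeJ" -> buffer=Mo?????????mKeJVlD -> prefix_len=2
Fragment 4: offset=2 data="dAH" -> buffer=ModAH??????mKeJVlD -> prefix_len=5
Fragment 5: offset=7 data="djhg" -> buffer=ModAH??djhgmKeJVlD -> prefix_len=5
Fragment 6: offset=5 data="xO" -> buffer=ModAHxOdjhgmKeJVlD -> prefix_len=18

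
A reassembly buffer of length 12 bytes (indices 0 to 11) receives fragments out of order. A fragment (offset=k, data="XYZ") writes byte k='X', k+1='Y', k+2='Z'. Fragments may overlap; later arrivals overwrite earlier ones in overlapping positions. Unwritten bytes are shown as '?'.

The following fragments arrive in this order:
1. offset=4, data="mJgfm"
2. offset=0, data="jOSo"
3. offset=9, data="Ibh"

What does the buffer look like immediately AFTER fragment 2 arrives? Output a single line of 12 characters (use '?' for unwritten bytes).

Fragment 1: offset=4 data="mJgfm" -> buffer=????mJgfm???
Fragment 2: offset=0 data="jOSo" -> buffer=jOSomJgfm???

Answer: jOSomJgfm???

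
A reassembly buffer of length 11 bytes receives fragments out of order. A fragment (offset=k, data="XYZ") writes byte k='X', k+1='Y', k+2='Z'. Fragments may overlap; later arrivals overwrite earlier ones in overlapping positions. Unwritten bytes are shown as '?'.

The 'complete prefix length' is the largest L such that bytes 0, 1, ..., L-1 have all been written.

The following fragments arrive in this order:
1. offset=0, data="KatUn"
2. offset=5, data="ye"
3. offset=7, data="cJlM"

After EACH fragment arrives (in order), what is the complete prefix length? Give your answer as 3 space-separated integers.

Fragment 1: offset=0 data="KatUn" -> buffer=KatUn?????? -> prefix_len=5
Fragment 2: offset=5 data="ye" -> buffer=KatUnye???? -> prefix_len=7
Fragment 3: offset=7 data="cJlM" -> buffer=KatUnyecJlM -> prefix_len=11

Answer: 5 7 11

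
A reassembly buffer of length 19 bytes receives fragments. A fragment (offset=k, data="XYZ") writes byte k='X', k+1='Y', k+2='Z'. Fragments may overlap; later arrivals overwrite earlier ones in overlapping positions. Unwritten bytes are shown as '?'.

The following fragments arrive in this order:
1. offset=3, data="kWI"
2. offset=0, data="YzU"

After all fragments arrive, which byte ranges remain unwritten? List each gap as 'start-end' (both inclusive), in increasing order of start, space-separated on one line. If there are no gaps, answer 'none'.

Fragment 1: offset=3 len=3
Fragment 2: offset=0 len=3
Gaps: 6-18

Answer: 6-18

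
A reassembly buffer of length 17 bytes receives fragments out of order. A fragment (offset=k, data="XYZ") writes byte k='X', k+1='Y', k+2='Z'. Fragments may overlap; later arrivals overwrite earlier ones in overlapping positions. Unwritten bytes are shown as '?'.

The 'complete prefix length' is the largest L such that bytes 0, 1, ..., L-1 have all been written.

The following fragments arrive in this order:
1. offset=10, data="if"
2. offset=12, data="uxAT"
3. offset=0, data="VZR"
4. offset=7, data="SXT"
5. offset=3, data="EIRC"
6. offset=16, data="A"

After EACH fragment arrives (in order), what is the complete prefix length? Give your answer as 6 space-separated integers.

Fragment 1: offset=10 data="if" -> buffer=??????????if????? -> prefix_len=0
Fragment 2: offset=12 data="uxAT" -> buffer=??????????ifuxAT? -> prefix_len=0
Fragment 3: offset=0 data="VZR" -> buffer=VZR???????ifuxAT? -> prefix_len=3
Fragment 4: offset=7 data="SXT" -> buffer=VZR????SXTifuxAT? -> prefix_len=3
Fragment 5: offset=3 data="EIRC" -> buffer=VZREIRCSXTifuxAT? -> prefix_len=16
Fragment 6: offset=16 data="A" -> buffer=VZREIRCSXTifuxATA -> prefix_len=17

Answer: 0 0 3 3 16 17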